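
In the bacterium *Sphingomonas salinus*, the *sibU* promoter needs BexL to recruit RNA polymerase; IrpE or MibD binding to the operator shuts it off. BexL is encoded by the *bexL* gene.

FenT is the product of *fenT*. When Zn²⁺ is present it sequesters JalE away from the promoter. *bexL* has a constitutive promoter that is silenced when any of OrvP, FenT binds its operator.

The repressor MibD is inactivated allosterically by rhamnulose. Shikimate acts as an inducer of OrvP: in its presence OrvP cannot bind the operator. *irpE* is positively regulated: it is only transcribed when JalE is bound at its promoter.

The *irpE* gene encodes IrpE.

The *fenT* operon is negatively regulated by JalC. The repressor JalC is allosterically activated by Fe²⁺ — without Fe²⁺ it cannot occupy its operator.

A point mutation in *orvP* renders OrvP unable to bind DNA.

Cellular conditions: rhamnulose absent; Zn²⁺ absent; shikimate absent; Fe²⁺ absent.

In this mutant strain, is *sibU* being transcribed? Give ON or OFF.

Zn²⁺ is absent, so JalE is active.
No repressor is bound and JalE is active, so *irpE* is transcribed.
So IrpE is produced and active.
Rhamnulose is absent, so MibD is active.
OrvP is non-functional in this strain, so it has no effect.
Fe²⁺ is absent, so JalC is inactive.
With no repressor bound, *fenT* is transcribed.
So FenT is produced and active.
With repressor FenT bound, *bexL* is not transcribed.
So BexL is not produced.
With repressor IrpE bound, *sibU* is not transcribed.

OFF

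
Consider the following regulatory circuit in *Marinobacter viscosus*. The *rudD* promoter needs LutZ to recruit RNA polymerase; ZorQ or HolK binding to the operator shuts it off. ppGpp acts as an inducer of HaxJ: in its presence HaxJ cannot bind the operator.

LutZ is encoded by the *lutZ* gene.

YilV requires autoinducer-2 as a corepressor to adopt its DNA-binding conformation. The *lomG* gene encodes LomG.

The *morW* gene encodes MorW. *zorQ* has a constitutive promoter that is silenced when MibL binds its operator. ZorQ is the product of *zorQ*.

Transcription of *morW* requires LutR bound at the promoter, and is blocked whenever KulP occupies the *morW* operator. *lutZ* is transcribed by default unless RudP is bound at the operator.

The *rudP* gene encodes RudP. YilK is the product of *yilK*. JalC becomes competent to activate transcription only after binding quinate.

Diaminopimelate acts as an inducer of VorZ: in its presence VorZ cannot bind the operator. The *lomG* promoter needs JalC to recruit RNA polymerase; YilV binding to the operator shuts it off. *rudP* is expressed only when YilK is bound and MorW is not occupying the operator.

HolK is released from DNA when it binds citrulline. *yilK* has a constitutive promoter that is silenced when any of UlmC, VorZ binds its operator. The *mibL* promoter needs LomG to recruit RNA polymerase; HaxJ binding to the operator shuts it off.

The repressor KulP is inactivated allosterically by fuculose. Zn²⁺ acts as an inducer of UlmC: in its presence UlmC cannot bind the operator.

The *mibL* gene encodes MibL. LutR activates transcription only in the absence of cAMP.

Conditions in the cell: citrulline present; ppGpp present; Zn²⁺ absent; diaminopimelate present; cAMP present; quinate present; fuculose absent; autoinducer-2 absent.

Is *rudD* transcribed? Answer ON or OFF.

ppGpp is present, so HaxJ is inactive.
Quinate is present, so JalC is active.
Autoinducer-2 is absent, so YilV is inactive.
No repressor is bound and JalC is active, so *lomG* is transcribed.
So LomG is produced and active.
No repressor is bound and LomG is active, so *mibL* is transcribed.
So MibL is produced and active.
With repressor MibL bound, *zorQ* is not transcribed.
So ZorQ is not produced.
Zn²⁺ is absent, so UlmC is active.
Diaminopimelate is present, so VorZ is inactive.
With repressor UlmC bound, *yilK* is not transcribed.
So YilK is not produced.
cAMP is present, so LutR is inactive.
Fuculose is absent, so KulP is active.
With repressor KulP bound, *morW* is not transcribed.
So MorW is not produced.
Required activator YilK is absent, so *rudP* is not transcribed.
So RudP is not produced.
With no repressor bound, *lutZ* is transcribed.
So LutZ is produced and active.
Citrulline is present, so HolK is inactive.
No repressor is bound and LutZ is active, so *rudD* is transcribed.

ON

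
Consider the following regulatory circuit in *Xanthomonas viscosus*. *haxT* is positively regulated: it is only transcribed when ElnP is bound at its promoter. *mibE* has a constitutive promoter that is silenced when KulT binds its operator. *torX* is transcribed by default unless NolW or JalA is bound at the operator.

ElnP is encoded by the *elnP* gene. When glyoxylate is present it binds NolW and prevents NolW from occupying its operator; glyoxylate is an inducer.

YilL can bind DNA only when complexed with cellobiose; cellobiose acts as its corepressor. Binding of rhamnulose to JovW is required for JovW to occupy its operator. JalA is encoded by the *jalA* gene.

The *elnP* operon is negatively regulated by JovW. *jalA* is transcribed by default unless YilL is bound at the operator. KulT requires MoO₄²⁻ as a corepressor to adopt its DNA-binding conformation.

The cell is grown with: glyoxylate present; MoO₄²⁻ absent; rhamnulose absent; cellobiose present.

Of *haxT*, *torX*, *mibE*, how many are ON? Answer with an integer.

Rhamnulose is absent, so JovW is inactive.
With no repressor bound, *elnP* is transcribed.
So ElnP is produced and active.
No repressor is bound and ElnP is active, so *haxT* is transcribed.
→ *haxT* is ON.
Glyoxylate is present, so NolW is inactive.
Cellobiose is present, so YilL is active.
With repressor YilL bound, *jalA* is not transcribed.
So JalA is not produced.
With no repressor bound, *torX* is transcribed.
→ *torX* is ON.
MoO₄²⁻ is absent, so KulT is inactive.
With no repressor bound, *mibE* is transcribed.
→ *mibE* is ON.
3 of the 3 genes are transcribed.

3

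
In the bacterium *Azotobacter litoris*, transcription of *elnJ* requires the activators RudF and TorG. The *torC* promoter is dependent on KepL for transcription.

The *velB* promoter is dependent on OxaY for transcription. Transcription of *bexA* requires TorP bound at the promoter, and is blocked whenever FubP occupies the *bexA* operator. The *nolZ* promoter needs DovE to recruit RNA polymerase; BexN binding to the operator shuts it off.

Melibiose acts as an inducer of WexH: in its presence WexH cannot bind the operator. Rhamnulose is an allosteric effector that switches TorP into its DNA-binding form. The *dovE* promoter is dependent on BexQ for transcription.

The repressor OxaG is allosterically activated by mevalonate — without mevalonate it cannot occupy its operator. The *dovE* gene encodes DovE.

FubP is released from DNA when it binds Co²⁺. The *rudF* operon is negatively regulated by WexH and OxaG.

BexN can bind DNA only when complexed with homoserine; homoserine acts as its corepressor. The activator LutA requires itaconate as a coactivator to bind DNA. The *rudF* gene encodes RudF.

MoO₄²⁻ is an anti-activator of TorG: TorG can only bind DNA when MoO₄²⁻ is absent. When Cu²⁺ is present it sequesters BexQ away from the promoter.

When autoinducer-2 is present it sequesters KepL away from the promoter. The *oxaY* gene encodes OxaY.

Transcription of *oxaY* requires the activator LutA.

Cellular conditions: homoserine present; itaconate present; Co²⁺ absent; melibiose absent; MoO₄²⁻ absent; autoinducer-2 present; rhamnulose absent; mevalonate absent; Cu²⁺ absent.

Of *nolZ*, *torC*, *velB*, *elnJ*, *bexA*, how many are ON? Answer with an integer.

1

Cu²⁺ is absent, so BexQ is active.
No repressor is bound and BexQ is active, so *dovE* is transcribed.
So DovE is produced and active.
Homoserine is present, so BexN is active.
With repressor BexN bound, *nolZ* is not transcribed.
→ *nolZ* is OFF.
Autoinducer-2 is present, so KepL is inactive.
Required activator KepL is absent, so *torC* is not transcribed.
→ *torC* is OFF.
Itaconate is present, so LutA is active.
No repressor is bound and LutA is active, so *oxaY* is transcribed.
So OxaY is produced and active.
No repressor is bound and OxaY is active, so *velB* is transcribed.
→ *velB* is ON.
Melibiose is absent, so WexH is active.
Mevalonate is absent, so OxaG is inactive.
With repressor WexH bound, *rudF* is not transcribed.
So RudF is not produced.
MoO₄²⁻ is absent, so TorG is active.
Required activator RudF is absent, so *elnJ* is not transcribed.
→ *elnJ* is OFF.
Rhamnulose is absent, so TorP is inactive.
Co²⁺ is absent, so FubP is active.
With repressor FubP bound, *bexA* is not transcribed.
→ *bexA* is OFF.
1 of the 5 genes is transcribed.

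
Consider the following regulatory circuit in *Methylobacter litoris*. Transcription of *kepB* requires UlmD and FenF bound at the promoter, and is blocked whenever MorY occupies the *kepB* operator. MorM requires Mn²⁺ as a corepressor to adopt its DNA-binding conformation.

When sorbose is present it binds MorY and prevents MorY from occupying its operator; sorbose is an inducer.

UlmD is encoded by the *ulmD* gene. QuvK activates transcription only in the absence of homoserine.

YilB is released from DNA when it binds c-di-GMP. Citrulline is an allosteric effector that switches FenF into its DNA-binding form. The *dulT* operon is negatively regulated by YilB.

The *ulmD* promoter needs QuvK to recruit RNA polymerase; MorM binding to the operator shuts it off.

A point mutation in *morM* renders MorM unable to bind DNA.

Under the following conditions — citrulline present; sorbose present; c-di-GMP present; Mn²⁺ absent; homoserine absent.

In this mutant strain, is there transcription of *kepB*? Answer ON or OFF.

ON

Homoserine is absent, so QuvK is active.
MorM is non-functional in this strain, so it has no effect.
No repressor is bound and QuvK is active, so *ulmD* is transcribed.
So UlmD is produced and active.
Sorbose is present, so MorY is inactive.
Citrulline is present, so FenF is active.
No repressor is bound and UlmD and FenF are active, so *kepB* is transcribed.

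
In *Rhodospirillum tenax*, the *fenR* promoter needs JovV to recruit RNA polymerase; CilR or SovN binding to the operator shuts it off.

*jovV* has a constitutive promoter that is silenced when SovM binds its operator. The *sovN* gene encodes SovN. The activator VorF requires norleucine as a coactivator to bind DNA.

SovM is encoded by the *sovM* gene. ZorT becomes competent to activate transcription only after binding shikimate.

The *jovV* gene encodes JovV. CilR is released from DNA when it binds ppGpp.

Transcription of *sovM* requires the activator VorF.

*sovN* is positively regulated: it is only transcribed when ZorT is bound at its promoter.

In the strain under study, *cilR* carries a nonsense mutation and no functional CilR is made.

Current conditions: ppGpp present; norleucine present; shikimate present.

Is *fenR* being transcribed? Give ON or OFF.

OFF

Norleucine is present, so VorF is active.
No repressor is bound and VorF is active, so *sovM* is transcribed.
So SovM is produced and active.
With repressor SovM bound, *jovV* is not transcribed.
So JovV is not produced.
CilR is non-functional in this strain, so it has no effect.
Shikimate is present, so ZorT is active.
No repressor is bound and ZorT is active, so *sovN* is transcribed.
So SovN is produced and active.
With repressor SovN bound, *fenR* is not transcribed.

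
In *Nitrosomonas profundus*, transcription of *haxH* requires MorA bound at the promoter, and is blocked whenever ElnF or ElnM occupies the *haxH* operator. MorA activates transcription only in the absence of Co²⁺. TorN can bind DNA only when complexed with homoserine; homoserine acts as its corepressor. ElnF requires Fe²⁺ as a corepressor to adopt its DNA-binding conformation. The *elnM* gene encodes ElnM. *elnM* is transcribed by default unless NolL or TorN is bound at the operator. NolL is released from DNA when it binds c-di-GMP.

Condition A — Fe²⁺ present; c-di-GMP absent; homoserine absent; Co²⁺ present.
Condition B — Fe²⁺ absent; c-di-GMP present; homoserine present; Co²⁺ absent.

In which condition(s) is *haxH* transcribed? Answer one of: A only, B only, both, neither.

Condition A:
Fe²⁺ is present, so ElnF is active.
c-di-GMP is absent, so NolL is active.
Homoserine is absent, so TorN is inactive.
With repressor NolL bound, *elnM* is not transcribed.
So ElnM is not produced.
Co²⁺ is present, so MorA is inactive.
With repressor ElnF bound, *haxH* is not transcribed.
→ *haxH* is OFF in A.
Condition B:
Fe²⁺ is absent, so ElnF is inactive.
c-di-GMP is present, so NolL is inactive.
Homoserine is present, so TorN is active.
With repressor TorN bound, *elnM* is not transcribed.
So ElnM is not produced.
Co²⁺ is absent, so MorA is active.
No repressor is bound and MorA is active, so *haxH* is transcribed.
→ *haxH* is ON in B.

B only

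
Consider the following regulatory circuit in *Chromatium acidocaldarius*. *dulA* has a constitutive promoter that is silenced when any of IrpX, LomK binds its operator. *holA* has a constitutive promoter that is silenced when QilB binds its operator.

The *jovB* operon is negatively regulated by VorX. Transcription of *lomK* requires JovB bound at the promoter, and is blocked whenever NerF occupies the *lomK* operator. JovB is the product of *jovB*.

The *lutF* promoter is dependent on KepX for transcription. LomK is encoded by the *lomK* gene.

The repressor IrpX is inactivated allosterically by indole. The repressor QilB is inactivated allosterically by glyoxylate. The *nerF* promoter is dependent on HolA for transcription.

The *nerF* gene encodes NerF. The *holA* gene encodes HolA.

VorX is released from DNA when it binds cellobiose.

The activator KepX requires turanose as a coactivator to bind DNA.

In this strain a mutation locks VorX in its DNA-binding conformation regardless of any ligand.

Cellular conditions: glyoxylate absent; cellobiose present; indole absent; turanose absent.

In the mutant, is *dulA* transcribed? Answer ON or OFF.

OFF

Indole is absent, so IrpX is active.
VorX is constitutively active in this strain.
With repressor VorX bound, *jovB* is not transcribed.
So JovB is not produced.
Glyoxylate is absent, so QilB is active.
With repressor QilB bound, *holA* is not transcribed.
So HolA is not produced.
Required activator HolA is absent, so *nerF* is not transcribed.
So NerF is not produced.
Required activator JovB is absent, so *lomK* is not transcribed.
So LomK is not produced.
With repressor IrpX bound, *dulA* is not transcribed.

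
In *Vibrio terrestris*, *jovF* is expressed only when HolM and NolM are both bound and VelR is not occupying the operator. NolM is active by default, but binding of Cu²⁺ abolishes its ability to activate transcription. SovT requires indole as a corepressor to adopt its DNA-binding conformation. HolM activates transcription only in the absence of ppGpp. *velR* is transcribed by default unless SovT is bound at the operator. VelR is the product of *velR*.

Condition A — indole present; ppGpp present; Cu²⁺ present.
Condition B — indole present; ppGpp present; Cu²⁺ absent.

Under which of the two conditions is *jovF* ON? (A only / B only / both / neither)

Condition A:
Indole is present, so SovT is active.
With repressor SovT bound, *velR* is not transcribed.
So VelR is not produced.
ppGpp is present, so HolM is inactive.
Cu²⁺ is present, so NolM is inactive.
Required activator HolM is absent, so *jovF* is not transcribed.
→ *jovF* is OFF in A.
Condition B:
Indole is present, so SovT is active.
With repressor SovT bound, *velR* is not transcribed.
So VelR is not produced.
ppGpp is present, so HolM is inactive.
Cu²⁺ is absent, so NolM is active.
Required activator HolM is absent, so *jovF* is not transcribed.
→ *jovF* is OFF in B.

neither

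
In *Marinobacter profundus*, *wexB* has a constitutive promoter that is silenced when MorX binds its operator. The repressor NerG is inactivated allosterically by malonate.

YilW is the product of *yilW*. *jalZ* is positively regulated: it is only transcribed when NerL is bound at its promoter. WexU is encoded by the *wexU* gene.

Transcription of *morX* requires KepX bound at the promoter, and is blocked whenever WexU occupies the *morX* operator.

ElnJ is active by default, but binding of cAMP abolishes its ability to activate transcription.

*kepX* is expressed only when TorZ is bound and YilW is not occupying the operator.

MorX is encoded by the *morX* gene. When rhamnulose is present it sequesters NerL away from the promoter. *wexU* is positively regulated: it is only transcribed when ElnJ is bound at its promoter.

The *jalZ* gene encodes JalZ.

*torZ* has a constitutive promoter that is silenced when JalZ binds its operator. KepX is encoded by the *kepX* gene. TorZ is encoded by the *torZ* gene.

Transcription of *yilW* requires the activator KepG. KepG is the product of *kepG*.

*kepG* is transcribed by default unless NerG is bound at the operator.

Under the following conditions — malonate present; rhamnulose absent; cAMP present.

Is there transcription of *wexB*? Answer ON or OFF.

Malonate is present, so NerG is inactive.
With no repressor bound, *kepG* is transcribed.
So KepG is produced and active.
No repressor is bound and KepG is active, so *yilW* is transcribed.
So YilW is produced and active.
Rhamnulose is absent, so NerL is active.
No repressor is bound and NerL is active, so *jalZ* is transcribed.
So JalZ is produced and active.
With repressor JalZ bound, *torZ* is not transcribed.
So TorZ is not produced.
With repressor YilW bound, *kepX* is not transcribed.
So KepX is not produced.
cAMP is present, so ElnJ is inactive.
Required activator ElnJ is absent, so *wexU* is not transcribed.
So WexU is not produced.
Required activator KepX is absent, so *morX* is not transcribed.
So MorX is not produced.
With no repressor bound, *wexB* is transcribed.

ON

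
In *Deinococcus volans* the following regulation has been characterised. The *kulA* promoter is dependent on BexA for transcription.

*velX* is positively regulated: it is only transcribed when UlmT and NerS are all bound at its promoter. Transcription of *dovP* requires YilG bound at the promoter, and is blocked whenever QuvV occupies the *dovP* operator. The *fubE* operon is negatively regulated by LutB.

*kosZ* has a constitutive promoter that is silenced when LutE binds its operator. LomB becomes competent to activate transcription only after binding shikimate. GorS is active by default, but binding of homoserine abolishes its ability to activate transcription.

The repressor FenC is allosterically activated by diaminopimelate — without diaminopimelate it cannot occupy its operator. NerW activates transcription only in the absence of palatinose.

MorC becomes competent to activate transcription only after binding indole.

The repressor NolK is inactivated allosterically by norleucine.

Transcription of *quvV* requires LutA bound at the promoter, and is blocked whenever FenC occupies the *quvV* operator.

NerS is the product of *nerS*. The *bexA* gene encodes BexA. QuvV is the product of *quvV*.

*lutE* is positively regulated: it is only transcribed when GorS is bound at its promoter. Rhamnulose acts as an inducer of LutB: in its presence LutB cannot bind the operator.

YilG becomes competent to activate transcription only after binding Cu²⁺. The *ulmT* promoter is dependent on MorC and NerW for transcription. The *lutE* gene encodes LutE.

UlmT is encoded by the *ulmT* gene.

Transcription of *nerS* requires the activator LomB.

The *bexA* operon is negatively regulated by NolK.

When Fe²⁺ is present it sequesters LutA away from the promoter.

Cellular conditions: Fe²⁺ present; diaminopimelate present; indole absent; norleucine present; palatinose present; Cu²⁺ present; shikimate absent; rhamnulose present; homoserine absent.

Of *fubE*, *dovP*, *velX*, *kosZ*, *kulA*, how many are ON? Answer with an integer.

Rhamnulose is present, so LutB is inactive.
With no repressor bound, *fubE* is transcribed.
→ *fubE* is ON.
Fe²⁺ is present, so LutA is inactive.
Diaminopimelate is present, so FenC is active.
With repressor FenC bound, *quvV* is not transcribed.
So QuvV is not produced.
Cu²⁺ is present, so YilG is active.
No repressor is bound and YilG is active, so *dovP* is transcribed.
→ *dovP* is ON.
Indole is absent, so MorC is inactive.
Palatinose is present, so NerW is inactive.
Required activator MorC is absent, so *ulmT* is not transcribed.
So UlmT is not produced.
Shikimate is absent, so LomB is inactive.
Required activator LomB is absent, so *nerS* is not transcribed.
So NerS is not produced.
Required activator UlmT is absent, so *velX* is not transcribed.
→ *velX* is OFF.
Homoserine is absent, so GorS is active.
No repressor is bound and GorS is active, so *lutE* is transcribed.
So LutE is produced and active.
With repressor LutE bound, *kosZ* is not transcribed.
→ *kosZ* is OFF.
Norleucine is present, so NolK is inactive.
With no repressor bound, *bexA* is transcribed.
So BexA is produced and active.
No repressor is bound and BexA is active, so *kulA* is transcribed.
→ *kulA* is ON.
3 of the 5 genes are transcribed.

3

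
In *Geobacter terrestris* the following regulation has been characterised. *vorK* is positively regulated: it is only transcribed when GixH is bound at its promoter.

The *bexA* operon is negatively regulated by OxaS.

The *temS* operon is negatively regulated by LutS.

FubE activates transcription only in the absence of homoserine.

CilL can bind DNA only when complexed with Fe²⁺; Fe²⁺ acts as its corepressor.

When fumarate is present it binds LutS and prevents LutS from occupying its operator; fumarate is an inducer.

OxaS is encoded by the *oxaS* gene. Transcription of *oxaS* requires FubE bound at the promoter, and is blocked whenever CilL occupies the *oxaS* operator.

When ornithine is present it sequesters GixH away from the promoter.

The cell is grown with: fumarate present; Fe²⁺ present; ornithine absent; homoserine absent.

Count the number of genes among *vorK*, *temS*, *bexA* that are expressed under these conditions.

3

Ornithine is absent, so GixH is active.
No repressor is bound and GixH is active, so *vorK* is transcribed.
→ *vorK* is ON.
Fumarate is present, so LutS is inactive.
With no repressor bound, *temS* is transcribed.
→ *temS* is ON.
Homoserine is absent, so FubE is active.
Fe²⁺ is present, so CilL is active.
With repressor CilL bound, *oxaS* is not transcribed.
So OxaS is not produced.
With no repressor bound, *bexA* is transcribed.
→ *bexA* is ON.
3 of the 3 genes are transcribed.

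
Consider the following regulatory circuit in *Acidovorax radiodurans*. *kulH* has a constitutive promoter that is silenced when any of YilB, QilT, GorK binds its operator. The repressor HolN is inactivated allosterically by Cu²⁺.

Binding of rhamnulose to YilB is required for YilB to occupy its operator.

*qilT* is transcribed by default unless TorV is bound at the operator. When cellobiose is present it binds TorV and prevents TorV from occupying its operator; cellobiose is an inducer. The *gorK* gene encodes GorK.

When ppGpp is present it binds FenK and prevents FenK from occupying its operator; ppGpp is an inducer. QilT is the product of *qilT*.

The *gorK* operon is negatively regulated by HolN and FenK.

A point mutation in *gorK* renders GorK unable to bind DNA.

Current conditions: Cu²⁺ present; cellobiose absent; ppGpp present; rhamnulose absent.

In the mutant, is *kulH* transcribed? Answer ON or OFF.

Rhamnulose is absent, so YilB is inactive.
Cellobiose is absent, so TorV is active.
With repressor TorV bound, *qilT* is not transcribed.
So QilT is not produced.
GorK is non-functional in this strain, so it has no effect.
With no repressor bound, *kulH* is transcribed.

ON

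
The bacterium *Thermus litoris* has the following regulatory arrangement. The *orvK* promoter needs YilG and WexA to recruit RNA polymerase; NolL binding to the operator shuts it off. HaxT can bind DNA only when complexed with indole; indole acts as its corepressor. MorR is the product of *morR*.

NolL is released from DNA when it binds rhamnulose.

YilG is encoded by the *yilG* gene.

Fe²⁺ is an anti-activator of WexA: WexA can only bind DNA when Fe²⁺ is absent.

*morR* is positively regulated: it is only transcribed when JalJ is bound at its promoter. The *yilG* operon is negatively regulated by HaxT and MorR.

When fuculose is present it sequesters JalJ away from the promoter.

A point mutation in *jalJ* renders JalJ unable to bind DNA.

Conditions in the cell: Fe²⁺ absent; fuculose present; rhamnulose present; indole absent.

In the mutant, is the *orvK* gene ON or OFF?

Indole is absent, so HaxT is inactive.
JalJ is non-functional in this strain, so it has no effect.
Required activator JalJ is absent, so *morR* is not transcribed.
So MorR is not produced.
With no repressor bound, *yilG* is transcribed.
So YilG is produced and active.
Fe²⁺ is absent, so WexA is active.
Rhamnulose is present, so NolL is inactive.
No repressor is bound and YilG and WexA are active, so *orvK* is transcribed.

ON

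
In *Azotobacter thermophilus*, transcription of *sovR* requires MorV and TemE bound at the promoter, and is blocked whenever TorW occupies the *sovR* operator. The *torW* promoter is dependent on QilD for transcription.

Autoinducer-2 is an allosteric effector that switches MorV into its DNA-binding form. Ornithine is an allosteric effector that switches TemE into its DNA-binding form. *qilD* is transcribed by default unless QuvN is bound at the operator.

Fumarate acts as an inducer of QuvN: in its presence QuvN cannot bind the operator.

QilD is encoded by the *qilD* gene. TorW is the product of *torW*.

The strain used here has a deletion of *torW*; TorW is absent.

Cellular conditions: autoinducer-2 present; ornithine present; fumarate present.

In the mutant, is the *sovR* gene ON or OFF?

ON

Autoinducer-2 is present, so MorV is active.
TorW is non-functional in this strain, so it has no effect.
Ornithine is present, so TemE is active.
No repressor is bound and MorV and TemE are active, so *sovR* is transcribed.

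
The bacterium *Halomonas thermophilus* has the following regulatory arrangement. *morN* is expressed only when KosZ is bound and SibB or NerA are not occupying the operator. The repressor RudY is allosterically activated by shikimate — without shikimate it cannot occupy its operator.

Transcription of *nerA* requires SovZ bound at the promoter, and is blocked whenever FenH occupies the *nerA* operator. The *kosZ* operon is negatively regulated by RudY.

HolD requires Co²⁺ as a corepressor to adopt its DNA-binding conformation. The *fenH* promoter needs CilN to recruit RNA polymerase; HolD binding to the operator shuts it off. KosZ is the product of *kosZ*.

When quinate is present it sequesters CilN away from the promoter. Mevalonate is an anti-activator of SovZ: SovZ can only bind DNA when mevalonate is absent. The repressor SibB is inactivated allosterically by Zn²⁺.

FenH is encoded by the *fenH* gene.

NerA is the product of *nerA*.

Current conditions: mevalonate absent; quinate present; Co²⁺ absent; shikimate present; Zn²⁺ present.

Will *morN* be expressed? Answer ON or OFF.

OFF

Shikimate is present, so RudY is active.
With repressor RudY bound, *kosZ* is not transcribed.
So KosZ is not produced.
Zn²⁺ is present, so SibB is inactive.
Mevalonate is absent, so SovZ is active.
Quinate is present, so CilN is inactive.
Co²⁺ is absent, so HolD is inactive.
Required activator CilN is absent, so *fenH* is not transcribed.
So FenH is not produced.
No repressor is bound and SovZ is active, so *nerA* is transcribed.
So NerA is produced and active.
With repressor NerA bound, *morN* is not transcribed.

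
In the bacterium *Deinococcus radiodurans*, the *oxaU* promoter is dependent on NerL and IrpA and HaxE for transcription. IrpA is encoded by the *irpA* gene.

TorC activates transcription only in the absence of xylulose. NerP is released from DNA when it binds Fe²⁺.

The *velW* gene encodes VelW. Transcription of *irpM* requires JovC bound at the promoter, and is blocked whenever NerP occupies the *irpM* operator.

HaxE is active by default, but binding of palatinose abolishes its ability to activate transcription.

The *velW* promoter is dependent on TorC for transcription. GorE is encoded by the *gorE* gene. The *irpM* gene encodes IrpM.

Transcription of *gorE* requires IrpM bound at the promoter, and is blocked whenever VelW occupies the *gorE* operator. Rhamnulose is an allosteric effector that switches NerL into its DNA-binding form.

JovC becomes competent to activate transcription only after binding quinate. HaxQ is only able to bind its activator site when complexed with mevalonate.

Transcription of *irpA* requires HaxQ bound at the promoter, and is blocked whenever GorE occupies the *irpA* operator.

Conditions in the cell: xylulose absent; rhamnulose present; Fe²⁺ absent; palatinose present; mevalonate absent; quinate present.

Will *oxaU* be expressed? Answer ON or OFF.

Rhamnulose is present, so NerL is active.
Fe²⁺ is absent, so NerP is active.
Quinate is present, so JovC is active.
With repressor NerP bound, *irpM* is not transcribed.
So IrpM is not produced.
Xylulose is absent, so TorC is active.
No repressor is bound and TorC is active, so *velW* is transcribed.
So VelW is produced and active.
With repressor VelW bound, *gorE* is not transcribed.
So GorE is not produced.
Mevalonate is absent, so HaxQ is inactive.
Required activator HaxQ is absent, so *irpA* is not transcribed.
So IrpA is not produced.
Palatinose is present, so HaxE is inactive.
Required activator IrpA is absent, so *oxaU* is not transcribed.

OFF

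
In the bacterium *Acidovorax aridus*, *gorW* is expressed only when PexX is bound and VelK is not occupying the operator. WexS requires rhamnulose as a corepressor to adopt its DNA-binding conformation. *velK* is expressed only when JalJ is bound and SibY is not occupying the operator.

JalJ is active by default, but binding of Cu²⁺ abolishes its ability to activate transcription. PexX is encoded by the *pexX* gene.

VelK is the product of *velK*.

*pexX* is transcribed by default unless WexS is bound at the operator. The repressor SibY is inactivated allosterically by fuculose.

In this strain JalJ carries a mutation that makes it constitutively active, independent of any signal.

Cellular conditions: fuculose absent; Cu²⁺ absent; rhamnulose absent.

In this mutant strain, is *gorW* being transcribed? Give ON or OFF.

Rhamnulose is absent, so WexS is inactive.
With no repressor bound, *pexX* is transcribed.
So PexX is produced and active.
JalJ is constitutively active in this strain.
Fuculose is absent, so SibY is active.
With repressor SibY bound, *velK* is not transcribed.
So VelK is not produced.
No repressor is bound and PexX is active, so *gorW* is transcribed.

ON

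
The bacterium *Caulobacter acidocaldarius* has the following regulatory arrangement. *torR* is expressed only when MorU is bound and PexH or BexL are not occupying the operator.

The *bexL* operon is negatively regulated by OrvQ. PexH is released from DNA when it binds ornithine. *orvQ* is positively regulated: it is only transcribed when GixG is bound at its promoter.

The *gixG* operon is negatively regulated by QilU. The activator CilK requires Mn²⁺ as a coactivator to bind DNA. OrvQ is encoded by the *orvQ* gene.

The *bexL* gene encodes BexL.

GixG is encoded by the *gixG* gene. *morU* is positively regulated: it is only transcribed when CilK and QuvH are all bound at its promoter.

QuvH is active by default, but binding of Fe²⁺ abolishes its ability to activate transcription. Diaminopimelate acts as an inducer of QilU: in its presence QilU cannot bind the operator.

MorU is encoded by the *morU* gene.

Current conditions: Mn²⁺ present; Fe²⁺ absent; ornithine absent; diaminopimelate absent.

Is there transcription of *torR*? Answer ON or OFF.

Mn²⁺ is present, so CilK is active.
Fe²⁺ is absent, so QuvH is active.
No repressor is bound and CilK and QuvH are active, so *morU* is transcribed.
So MorU is produced and active.
Ornithine is absent, so PexH is active.
Diaminopimelate is absent, so QilU is active.
With repressor QilU bound, *gixG* is not transcribed.
So GixG is not produced.
Required activator GixG is absent, so *orvQ* is not transcribed.
So OrvQ is not produced.
With no repressor bound, *bexL* is transcribed.
So BexL is produced and active.
With repressor PexH bound, *torR* is not transcribed.

OFF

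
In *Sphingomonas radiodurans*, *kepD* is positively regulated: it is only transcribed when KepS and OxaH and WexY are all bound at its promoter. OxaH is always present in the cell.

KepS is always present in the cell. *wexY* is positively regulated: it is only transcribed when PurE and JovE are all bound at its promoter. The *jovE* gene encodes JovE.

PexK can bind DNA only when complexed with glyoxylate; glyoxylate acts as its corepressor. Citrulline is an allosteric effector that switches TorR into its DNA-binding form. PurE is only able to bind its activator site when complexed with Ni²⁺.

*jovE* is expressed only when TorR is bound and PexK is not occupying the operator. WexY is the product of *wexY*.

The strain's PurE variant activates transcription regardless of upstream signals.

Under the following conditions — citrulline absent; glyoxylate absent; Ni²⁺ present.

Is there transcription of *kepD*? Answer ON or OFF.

OFF

KepS is produced constitutively and is active.
OxaH is produced constitutively and is active.
PurE is constitutively active in this strain.
Glyoxylate is absent, so PexK is inactive.
Citrulline is absent, so TorR is inactive.
Required activator TorR is absent, so *jovE* is not transcribed.
So JovE is not produced.
Required activator JovE is absent, so *wexY* is not transcribed.
So WexY is not produced.
Required activator WexY is absent, so *kepD* is not transcribed.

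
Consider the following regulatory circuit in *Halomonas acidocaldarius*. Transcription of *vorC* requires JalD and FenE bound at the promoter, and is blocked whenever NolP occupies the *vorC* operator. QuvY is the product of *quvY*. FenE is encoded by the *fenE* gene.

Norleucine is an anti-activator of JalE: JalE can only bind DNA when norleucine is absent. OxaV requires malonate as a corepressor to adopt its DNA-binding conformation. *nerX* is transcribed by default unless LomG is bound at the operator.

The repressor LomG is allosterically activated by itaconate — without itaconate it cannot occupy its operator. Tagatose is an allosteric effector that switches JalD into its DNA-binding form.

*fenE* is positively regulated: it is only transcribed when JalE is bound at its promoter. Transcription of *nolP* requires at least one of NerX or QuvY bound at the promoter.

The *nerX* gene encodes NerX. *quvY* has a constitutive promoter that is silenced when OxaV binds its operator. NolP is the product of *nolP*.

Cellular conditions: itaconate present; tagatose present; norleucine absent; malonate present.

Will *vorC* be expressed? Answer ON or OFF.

Itaconate is present, so LomG is active.
With repressor LomG bound, *nerX* is not transcribed.
So NerX is not produced.
Malonate is present, so OxaV is active.
With repressor OxaV bound, *quvY* is not transcribed.
So QuvY is not produced.
No activator is available at the *nolP* promoter, so *nolP* is not transcribed.
So NolP is not produced.
Tagatose is present, so JalD is active.
Norleucine is absent, so JalE is active.
No repressor is bound and JalE is active, so *fenE* is transcribed.
So FenE is produced and active.
No repressor is bound and JalD and FenE are active, so *vorC* is transcribed.

ON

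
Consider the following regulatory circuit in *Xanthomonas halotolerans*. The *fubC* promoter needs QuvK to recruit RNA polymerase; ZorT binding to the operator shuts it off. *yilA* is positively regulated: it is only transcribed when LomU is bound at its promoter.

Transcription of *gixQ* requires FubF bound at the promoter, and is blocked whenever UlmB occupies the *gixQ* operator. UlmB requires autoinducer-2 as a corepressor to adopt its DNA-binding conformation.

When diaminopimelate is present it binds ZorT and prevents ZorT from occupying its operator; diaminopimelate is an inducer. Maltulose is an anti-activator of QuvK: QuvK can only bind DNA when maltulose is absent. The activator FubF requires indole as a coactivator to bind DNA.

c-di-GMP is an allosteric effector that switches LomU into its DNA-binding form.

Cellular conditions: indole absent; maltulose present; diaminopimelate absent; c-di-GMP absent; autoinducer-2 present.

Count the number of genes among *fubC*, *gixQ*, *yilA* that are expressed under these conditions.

0

Maltulose is present, so QuvK is inactive.
Diaminopimelate is absent, so ZorT is active.
With repressor ZorT bound, *fubC* is not transcribed.
→ *fubC* is OFF.
Indole is absent, so FubF is inactive.
Autoinducer-2 is present, so UlmB is active.
With repressor UlmB bound, *gixQ* is not transcribed.
→ *gixQ* is OFF.
c-di-GMP is absent, so LomU is inactive.
Required activator LomU is absent, so *yilA* is not transcribed.
→ *yilA* is OFF.
0 of the 3 genes are transcribed.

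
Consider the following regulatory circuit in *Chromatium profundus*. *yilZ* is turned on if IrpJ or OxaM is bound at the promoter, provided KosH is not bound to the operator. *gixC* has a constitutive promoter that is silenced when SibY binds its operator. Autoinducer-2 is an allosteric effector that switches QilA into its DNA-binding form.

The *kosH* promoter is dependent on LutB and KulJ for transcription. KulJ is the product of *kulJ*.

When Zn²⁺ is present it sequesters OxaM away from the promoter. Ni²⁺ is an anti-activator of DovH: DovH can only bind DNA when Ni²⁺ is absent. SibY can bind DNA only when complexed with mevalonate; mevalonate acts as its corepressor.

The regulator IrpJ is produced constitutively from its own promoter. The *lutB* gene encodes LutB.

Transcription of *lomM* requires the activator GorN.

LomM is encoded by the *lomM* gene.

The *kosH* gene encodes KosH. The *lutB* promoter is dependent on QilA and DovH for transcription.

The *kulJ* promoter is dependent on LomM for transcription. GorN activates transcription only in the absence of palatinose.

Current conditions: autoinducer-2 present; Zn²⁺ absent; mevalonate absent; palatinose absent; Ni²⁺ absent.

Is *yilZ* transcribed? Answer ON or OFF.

OFF

IrpJ is produced constitutively and is active.
Autoinducer-2 is present, so QilA is active.
Ni²⁺ is absent, so DovH is active.
No repressor is bound and QilA and DovH are active, so *lutB* is transcribed.
So LutB is produced and active.
Palatinose is absent, so GorN is active.
No repressor is bound and GorN is active, so *lomM* is transcribed.
So LomM is produced and active.
No repressor is bound and LomM is active, so *kulJ* is transcribed.
So KulJ is produced and active.
No repressor is bound and LutB and KulJ are active, so *kosH* is transcribed.
So KosH is produced and active.
Zn²⁺ is absent, so OxaM is active.
With repressor KosH bound, *yilZ* is not transcribed.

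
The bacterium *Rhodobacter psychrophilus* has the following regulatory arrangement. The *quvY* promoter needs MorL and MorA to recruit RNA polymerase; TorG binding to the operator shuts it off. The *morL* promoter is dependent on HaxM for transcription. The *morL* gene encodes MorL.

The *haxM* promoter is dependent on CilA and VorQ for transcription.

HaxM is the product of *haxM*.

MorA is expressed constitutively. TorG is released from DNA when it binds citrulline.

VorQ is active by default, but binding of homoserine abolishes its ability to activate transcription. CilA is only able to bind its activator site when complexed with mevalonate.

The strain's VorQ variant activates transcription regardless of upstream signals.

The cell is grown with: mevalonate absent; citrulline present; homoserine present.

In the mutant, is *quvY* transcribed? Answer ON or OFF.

OFF

Mevalonate is absent, so CilA is inactive.
VorQ is constitutively active in this strain.
Required activator CilA is absent, so *haxM* is not transcribed.
So HaxM is not produced.
Required activator HaxM is absent, so *morL* is not transcribed.
So MorL is not produced.
MorA is produced constitutively and is active.
Citrulline is present, so TorG is inactive.
Required activator MorL is absent, so *quvY* is not transcribed.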